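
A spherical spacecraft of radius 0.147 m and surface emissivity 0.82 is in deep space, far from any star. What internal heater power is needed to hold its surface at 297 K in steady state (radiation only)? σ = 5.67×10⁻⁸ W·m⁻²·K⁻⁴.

P = εσ·4πr²·T⁴.
4πr² = 0.2715 m²; T⁴ = 7.781×10⁹ K⁴.
P = 0.82·5.67×10⁻⁸·0.2715·7.781×10⁹.

P ≈ 98.2 W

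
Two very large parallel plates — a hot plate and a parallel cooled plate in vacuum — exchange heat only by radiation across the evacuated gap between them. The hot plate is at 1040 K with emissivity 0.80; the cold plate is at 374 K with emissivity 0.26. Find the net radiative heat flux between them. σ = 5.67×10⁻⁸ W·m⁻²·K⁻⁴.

q ≈ 15900 W/m²

For two infinite grey parallel plates, q = σ(T₁⁴ − T₂⁴)/(1/ε₁ + 1/ε₂ − 1).
T₁⁴ − T₂⁴ = 1.170×10¹² − 1.957×10¹⁰ = 1.150×10¹² K⁴.
1/ε₁ + 1/ε₂ − 1 = 1.250 + 3.846 − 1 = 4.096.
q = 5.67×10⁻⁸ × 1.150×10¹² / 4.096.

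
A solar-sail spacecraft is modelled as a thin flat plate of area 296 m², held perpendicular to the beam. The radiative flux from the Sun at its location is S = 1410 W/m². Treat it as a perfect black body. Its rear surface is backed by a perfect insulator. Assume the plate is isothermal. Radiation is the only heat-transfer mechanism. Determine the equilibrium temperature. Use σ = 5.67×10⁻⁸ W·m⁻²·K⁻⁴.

T ≈ 397 K

At equilibrium, absorbed power = emitted power.
Absorbing cross-section = A = 296.0 m²; emitting surface = A = 296.0 m² (ratio 1).
S·A_cross = εσ·A_surf·T⁴  ⇒  T⁴ = S/(1σ).
T⁴ = 1.00·1410/(1·5.67×10⁻⁸) = 2.487×10¹⁰ K⁴.
T = (2.487×10¹⁰)^(1/4).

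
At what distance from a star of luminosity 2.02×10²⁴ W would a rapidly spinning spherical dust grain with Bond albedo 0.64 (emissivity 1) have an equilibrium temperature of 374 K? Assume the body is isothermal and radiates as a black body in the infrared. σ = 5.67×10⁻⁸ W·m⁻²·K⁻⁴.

For an isothermal black-emitting sphere, (1−a)S·πr² = σ·4πr²·T⁴ ⇒ S = 4σT⁴/(1−a).
S = 4·5.67×10⁻⁸·(374)⁴/0.360 = 12330 W/m².
Flux falls as S = L/(4πd²), so d = √(L/(4πS)) = √(2.02×10²⁴/(4π·12330)).

d ≈ 3.61×10⁹ m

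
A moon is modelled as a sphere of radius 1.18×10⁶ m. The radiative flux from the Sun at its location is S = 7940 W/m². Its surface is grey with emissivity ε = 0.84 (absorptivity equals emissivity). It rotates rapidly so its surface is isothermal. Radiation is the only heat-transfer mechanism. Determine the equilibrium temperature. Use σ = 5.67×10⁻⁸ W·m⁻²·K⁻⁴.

At equilibrium, absorbed power = emitted power.
Absorbing cross-section = πr² = 4.374×10¹² m²; emitting surface = 4πr² = 1.750×10¹³ m² (ratio 4).
εS·A_cross = εσ·A_surf·T⁴  ⇒  T⁴ = S/(4σ)   (ε cancels).
T⁴ = 7940/(4·5.67×10⁻⁸) = 3.501×10¹⁰ K⁴.
T = (3.501×10¹⁰)^(1/4).

T ≈ 433 K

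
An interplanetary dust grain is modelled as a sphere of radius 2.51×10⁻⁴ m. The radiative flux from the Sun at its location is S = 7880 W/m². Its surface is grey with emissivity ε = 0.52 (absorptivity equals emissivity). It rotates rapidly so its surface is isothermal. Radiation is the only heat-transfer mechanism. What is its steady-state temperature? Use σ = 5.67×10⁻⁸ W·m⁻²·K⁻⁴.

T ≈ 432 K

At equilibrium, absorbed power = emitted power.
Absorbing cross-section = πr² = 1.979×10⁻⁷ m²; emitting surface = 4πr² = 7.917×10⁻⁷ m² (ratio 4).
εS·A_cross = εσ·A_surf·T⁴  ⇒  T⁴ = S/(4σ)   (ε cancels).
T⁴ = 7880/(4·5.67×10⁻⁸) = 3.474×10¹⁰ K⁴.
T = (3.474×10¹⁰)^(1/4).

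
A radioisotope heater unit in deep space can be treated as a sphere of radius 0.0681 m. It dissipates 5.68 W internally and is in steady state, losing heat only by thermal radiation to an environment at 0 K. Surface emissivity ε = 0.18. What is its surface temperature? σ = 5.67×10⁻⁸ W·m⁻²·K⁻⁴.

T ≈ 313 K

Steady state: internal power = radiated power, P = εσA T⁴.
Radiating area A = 4πr² = 0.05828 m².
T⁴ = P/(εσA) = 5.68/(0.18·5.67×10⁻⁸·0.05828) = 9.550×10⁹ K⁴.
T = (9.550×10⁹)^(1/4).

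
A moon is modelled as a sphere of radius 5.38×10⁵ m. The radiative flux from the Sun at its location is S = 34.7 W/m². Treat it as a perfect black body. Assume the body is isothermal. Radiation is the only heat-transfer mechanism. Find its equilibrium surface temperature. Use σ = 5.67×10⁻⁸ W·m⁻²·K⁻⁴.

T ≈ 111 K

At equilibrium, absorbed power = emitted power.
Absorbing cross-section = πr² = 9.093×10¹¹ m²; emitting surface = 4πr² = 3.637×10¹² m² (ratio 4).
S·A_cross = εσ·A_surf·T⁴  ⇒  T⁴ = S/(4σ).
T⁴ = 1.00·34.7/(4·5.67×10⁻⁸) = 1.530×10⁸ K⁴.
T = (1.530×10⁸)^(1/4).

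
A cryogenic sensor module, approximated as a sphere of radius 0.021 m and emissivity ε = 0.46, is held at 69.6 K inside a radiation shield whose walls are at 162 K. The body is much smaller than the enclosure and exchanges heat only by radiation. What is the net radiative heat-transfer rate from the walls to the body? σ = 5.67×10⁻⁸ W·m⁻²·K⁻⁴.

P_net ≈ 0.0962 W

For a small grey body in a large enclosure: P_net = εσA(T_body⁴ − T_wall⁴).
A = 4πr² = 0.005542 m²; T_body⁴ − T_wall⁴ = 2.347×10⁷ − 6.887×10⁸ = -6.653×10⁸ K⁴.
|P_net| = 0.46·5.67×10⁻⁸·0.005542·6.653×10⁸.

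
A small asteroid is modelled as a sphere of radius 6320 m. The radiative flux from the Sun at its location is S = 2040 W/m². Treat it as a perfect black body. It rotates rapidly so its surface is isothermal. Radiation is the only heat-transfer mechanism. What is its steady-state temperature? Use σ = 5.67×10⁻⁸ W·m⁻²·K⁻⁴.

T ≈ 308 K

At equilibrium, absorbed power = emitted power.
Absorbing cross-section = πr² = 1.255×10⁸ m²; emitting surface = 4πr² = 5.019×10⁸ m² (ratio 4).
S·A_cross = εσ·A_surf·T⁴  ⇒  T⁴ = S/(4σ).
T⁴ = 1.00·2040/(4·5.67×10⁻⁸) = 8.995×10⁹ K⁴.
T = (8.995×10⁹)^(1/4).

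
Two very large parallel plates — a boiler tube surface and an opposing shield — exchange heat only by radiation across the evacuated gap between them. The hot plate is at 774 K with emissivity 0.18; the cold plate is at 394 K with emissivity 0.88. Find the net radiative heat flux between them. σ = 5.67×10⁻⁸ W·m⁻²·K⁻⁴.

For two infinite grey parallel plates, q = σ(T₁⁴ − T₂⁴)/(1/ε₁ + 1/ε₂ − 1).
T₁⁴ − T₂⁴ = 3.589×10¹¹ − 2.410×10¹⁰ = 3.348×10¹¹ K⁴.
1/ε₁ + 1/ε₂ − 1 = 5.556 + 1.136 − 1 = 5.692.
q = 5.67×10⁻⁸ × 3.348×10¹¹ / 5.692.

q ≈ 3340 W/m²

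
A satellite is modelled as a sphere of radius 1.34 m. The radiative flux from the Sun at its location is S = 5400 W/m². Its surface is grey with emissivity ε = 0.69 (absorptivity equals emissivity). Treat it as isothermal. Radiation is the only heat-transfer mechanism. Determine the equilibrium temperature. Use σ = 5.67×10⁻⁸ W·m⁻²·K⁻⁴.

T ≈ 393 K

At equilibrium, absorbed power = emitted power.
Absorbing cross-section = πr² = 5.641 m²; emitting surface = 4πr² = 22.56 m² (ratio 4).
εS·A_cross = εσ·A_surf·T⁴  ⇒  T⁴ = S/(4σ)   (ε cancels).
T⁴ = 5400/(4·5.67×10⁻⁸) = 2.381×10¹⁰ K⁴.
T = (2.381×10¹⁰)^(1/4).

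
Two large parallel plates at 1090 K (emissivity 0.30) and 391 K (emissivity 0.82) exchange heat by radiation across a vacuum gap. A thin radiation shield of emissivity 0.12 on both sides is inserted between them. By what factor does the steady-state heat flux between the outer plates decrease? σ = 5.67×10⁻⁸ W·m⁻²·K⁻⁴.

factor ≈ 5.41

Without shield: q₀ = σΔ(T⁴)/(1/ε₁+1/ε₂−1) with denominator 3.553.
With shield the two gaps are in series; the resistances add: (1/ε₁+1/ε_s−1)+(1/ε_s+1/ε₂−1) = 10.67+8.553 = 19.22.
Heat-flux ratio q₀/q = 19.22/3.553.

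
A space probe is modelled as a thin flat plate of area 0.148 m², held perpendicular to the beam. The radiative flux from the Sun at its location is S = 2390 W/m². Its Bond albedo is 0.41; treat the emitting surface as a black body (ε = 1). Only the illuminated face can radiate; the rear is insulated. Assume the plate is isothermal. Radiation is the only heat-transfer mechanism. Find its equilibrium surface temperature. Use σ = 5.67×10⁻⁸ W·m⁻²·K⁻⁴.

T ≈ 397 K

At equilibrium, absorbed power = emitted power.
Absorbing cross-section = A = 0.1480 m²; emitting surface = A = 0.1480 m² (ratio 1).
(1−a)S·A_cross = εσ·A_surf·T⁴  ⇒  T⁴ = (1−a)S/(1σ).
T⁴ = 0.590·2390/(1·5.67×10⁻⁸) = 2.487×10¹⁰ K⁴.
T = (2.487×10¹⁰)^(1/4).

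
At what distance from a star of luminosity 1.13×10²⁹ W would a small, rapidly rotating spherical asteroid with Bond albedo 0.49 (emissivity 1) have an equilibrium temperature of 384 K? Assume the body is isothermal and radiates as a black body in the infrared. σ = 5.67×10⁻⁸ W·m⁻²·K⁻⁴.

For an isothermal black-emitting sphere, (1−a)S·πr² = σ·4πr²·T⁴ ⇒ S = 4σT⁴/(1−a).
S = 4·5.67×10⁻⁸·(384)⁴/0.510 = 9669 W/m².
Flux falls as S = L/(4πd²), so d = √(L/(4πS)) = √(1.13×10²⁹/(4π·9669)).

d ≈ 9.64×10¹¹ m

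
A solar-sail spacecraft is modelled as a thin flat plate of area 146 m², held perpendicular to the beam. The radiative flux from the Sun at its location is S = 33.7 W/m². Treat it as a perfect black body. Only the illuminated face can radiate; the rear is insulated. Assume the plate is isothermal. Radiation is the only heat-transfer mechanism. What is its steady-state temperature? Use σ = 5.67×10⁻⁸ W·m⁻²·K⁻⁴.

At equilibrium, absorbed power = emitted power.
Absorbing cross-section = A = 146.0 m²; emitting surface = A = 146.0 m² (ratio 1).
S·A_cross = εσ·A_surf·T⁴  ⇒  T⁴ = S/(1σ).
T⁴ = 1.00·33.7/(1·5.67×10⁻⁸) = 5.944×10⁸ K⁴.
T = (5.944×10⁸)^(1/4).

T ≈ 156 K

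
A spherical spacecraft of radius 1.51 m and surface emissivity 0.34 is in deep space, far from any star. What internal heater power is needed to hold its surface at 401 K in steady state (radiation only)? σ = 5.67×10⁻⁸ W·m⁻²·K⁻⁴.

P = εσ·4πr²·T⁴.
4πr² = 28.65 m²; T⁴ = 2.586×10¹⁰ K⁴.
P = 0.34·5.67×10⁻⁸·28.65·2.586×10¹⁰.

P ≈ 14300 W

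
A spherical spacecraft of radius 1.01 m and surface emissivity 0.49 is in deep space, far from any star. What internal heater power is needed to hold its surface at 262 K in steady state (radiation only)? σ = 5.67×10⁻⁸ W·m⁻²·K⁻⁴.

P ≈ 1680 W

P = εσ·4πr²·T⁴.
4πr² = 12.82 m²; T⁴ = 4.712×10⁹ K⁴.
P = 0.49·5.67×10⁻⁸·12.82·4.712×10⁹.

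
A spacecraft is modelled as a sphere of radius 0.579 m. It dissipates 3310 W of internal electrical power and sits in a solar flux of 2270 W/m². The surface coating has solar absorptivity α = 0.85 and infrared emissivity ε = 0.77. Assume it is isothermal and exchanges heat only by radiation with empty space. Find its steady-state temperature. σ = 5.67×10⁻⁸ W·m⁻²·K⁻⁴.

At steady state, absorbed solar power + internal power = radiated power.
Absorbed: α·S·A_cross = 0.85·2270·1.053 = 2032 W (cross-section πr²).
Total input = 2032 + 3310 = 5342 W.
Radiated: εσ·A_surf·T⁴ with A_surf = 4πr² = 4.213 m².
T⁴ = 5342/(0.77·5.67×10⁻⁸·4.213) = 2.905×10¹⁰ K⁴.

T ≈ 413 K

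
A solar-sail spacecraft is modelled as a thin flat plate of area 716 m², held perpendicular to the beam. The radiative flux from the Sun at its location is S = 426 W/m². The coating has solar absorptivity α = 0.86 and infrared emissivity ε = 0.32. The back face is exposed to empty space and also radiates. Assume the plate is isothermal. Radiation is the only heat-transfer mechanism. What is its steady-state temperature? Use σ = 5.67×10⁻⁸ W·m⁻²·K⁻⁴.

At equilibrium, absorbed power = emitted power.
Absorbing cross-section = A = 716.0 m²; emitting surface = 2A = 1432 m² (ratio 2).
αS·A_cross = εσ·A_surf·T⁴  ⇒  T⁴ = αS/(ε·2σ).
T⁴ = 0.860·426/(0.32·2·5.67×10⁻⁸) = 1.010×10¹⁰ K⁴.
T = (1.010×10¹⁰)^(1/4).

T ≈ 317 K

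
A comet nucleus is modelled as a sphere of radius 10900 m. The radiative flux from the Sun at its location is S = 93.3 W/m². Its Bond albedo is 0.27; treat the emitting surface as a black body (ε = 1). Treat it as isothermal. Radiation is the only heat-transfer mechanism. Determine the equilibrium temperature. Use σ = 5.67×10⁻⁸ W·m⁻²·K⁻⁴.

At equilibrium, absorbed power = emitted power.
Absorbing cross-section = πr² = 3.733×10⁸ m²; emitting surface = 4πr² = 1.493×10⁹ m² (ratio 4).
(1−a)S·A_cross = εσ·A_surf·T⁴  ⇒  T⁴ = (1−a)S/(4σ).
T⁴ = 0.730·93.3/(4·5.67×10⁻⁸) = 3.003×10⁸ K⁴.
T = (3.003×10⁸)^(1/4).

T ≈ 132 K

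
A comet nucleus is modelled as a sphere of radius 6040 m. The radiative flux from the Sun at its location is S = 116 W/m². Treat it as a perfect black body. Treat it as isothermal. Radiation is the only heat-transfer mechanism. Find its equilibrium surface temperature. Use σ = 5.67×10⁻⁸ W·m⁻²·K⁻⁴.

T ≈ 150 K

At equilibrium, absorbed power = emitted power.
Absorbing cross-section = πr² = 1.146×10⁸ m²; emitting surface = 4πr² = 4.584×10⁸ m² (ratio 4).
S·A_cross = εσ·A_surf·T⁴  ⇒  T⁴ = S/(4σ).
T⁴ = 1.00·116/(4·5.67×10⁻⁸) = 5.115×10⁸ K⁴.
T = (5.115×10⁸)^(1/4).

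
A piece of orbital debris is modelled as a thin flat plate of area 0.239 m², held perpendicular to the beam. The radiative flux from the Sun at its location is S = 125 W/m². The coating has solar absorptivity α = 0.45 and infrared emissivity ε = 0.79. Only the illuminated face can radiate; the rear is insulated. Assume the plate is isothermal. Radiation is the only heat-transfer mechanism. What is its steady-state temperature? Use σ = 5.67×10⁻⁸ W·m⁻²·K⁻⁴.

At equilibrium, absorbed power = emitted power.
Absorbing cross-section = A = 0.2390 m²; emitting surface = A = 0.2390 m² (ratio 1).
αS·A_cross = εσ·A_surf·T⁴  ⇒  T⁴ = αS/(ε·1σ).
T⁴ = 0.450·125/(0.79·1·5.67×10⁻⁸) = 1.256×10⁹ K⁴.
T = (1.256×10⁹)^(1/4).

T ≈ 188 K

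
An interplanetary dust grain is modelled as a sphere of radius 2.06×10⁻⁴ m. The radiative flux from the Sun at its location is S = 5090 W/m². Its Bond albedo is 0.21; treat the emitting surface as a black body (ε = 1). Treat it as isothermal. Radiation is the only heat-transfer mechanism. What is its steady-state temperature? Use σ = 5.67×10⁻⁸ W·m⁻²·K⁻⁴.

T ≈ 365 K

At equilibrium, absorbed power = emitted power.
Absorbing cross-section = πr² = 1.333×10⁻⁷ m²; emitting surface = 4πr² = 5.333×10⁻⁷ m² (ratio 4).
(1−a)S·A_cross = εσ·A_surf·T⁴  ⇒  T⁴ = (1−a)S/(4σ).
T⁴ = 0.790·5090/(4·5.67×10⁻⁸) = 1.773×10¹⁰ K⁴.
T = (1.773×10¹⁰)^(1/4).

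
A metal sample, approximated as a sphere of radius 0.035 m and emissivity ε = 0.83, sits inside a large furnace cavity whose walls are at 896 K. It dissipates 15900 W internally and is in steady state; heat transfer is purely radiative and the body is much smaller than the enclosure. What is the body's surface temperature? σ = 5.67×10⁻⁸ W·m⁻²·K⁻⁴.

T ≈ 2180 K

For a small grey body in a large enclosure, net radiated power = εσA(T⁴ − T_w⁴).
Steady state: P = εσA(T⁴ − T_w⁴) with A = 4πr² = 0.01539 m².
T⁴ = P/(εσA) + T_w⁴ = 15900/(0.83·5.67×10⁻⁸·0.01539) + (896)⁴
    = 2.195×10¹³ + 6.445×10¹¹ = 2.259×10¹³ K⁴.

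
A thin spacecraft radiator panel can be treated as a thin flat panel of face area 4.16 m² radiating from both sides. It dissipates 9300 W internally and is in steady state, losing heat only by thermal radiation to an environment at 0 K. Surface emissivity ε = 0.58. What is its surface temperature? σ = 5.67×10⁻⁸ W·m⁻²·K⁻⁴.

T ≈ 429 K

Steady state: internal power = radiated power, P = εσA T⁴.
Radiating area A = 2·4.16 = 8.320 m².
T⁴ = P/(εσA) = 9300/(0.58·5.67×10⁻⁸·8.320) = 3.399×10¹⁰ K⁴.
T = (3.399×10¹⁰)^(1/4).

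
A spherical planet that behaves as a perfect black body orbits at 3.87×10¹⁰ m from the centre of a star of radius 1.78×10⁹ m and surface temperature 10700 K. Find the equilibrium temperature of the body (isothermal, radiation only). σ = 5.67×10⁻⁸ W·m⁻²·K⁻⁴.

The star's surface emits σT_*⁴; at distance d the flux is S = σT_*⁴(R_*/d)².
S = 5.67×10⁻⁸·(10700)⁴·(1.78×10⁹/3.87×10¹⁰)² = 1.572×10⁶ W/m².
For an isothermal sphere T⁴ = (1−a)S/(4σ) = 6.933×10¹² K⁴.

T ≈ 1620 K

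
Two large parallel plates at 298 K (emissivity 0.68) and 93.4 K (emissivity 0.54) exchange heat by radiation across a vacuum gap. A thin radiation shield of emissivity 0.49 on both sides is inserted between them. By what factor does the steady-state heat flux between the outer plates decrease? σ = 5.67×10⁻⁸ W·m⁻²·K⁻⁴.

factor ≈ 2.33

Without shield: q₀ = σΔ(T⁴)/(1/ε₁+1/ε₂−1) with denominator 2.322.
With shield the two gaps are in series; the resistances add: (1/ε₁+1/ε_s−1)+(1/ε_s+1/ε₂−1) = 2.511+2.893 = 5.404.
Heat-flux ratio q₀/q = 5.404/2.322.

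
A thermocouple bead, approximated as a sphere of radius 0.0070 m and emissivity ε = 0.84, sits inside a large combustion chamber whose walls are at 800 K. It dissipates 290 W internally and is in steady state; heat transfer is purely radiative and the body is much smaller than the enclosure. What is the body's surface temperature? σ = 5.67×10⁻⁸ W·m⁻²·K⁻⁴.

T ≈ 1790 K

For a small grey body in a large enclosure, net radiated power = εσA(T⁴ − T_w⁴).
Steady state: P = εσA(T⁴ − T_w⁴) with A = 4πr² = 6.158×10⁻⁴ m².
T⁴ = P/(εσA) + T_w⁴ = 290/(0.84·5.67×10⁻⁸·6.158×10⁻⁴) + (800)⁴
    = 9.888×10¹² + 4.096×10¹¹ = 1.030×10¹³ K⁴.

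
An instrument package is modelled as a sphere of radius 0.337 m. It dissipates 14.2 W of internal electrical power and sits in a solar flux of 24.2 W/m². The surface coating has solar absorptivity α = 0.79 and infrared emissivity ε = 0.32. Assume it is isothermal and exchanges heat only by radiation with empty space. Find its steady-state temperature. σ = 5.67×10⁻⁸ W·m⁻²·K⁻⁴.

T ≈ 169 K

At steady state, absorbed solar power + internal power = radiated power.
Absorbed: α·S·A_cross = 0.79·24.2·0.3568 = 6.821 W (cross-section πr²).
Total input = 6.821 + 14.2 = 21.02 W.
Radiated: εσ·A_surf·T⁴ with A_surf = 4πr² = 1.427 m².
T⁴ = 21.02/(0.32·5.67×10⁻⁸·1.427) = 8.118×10⁸ K⁴.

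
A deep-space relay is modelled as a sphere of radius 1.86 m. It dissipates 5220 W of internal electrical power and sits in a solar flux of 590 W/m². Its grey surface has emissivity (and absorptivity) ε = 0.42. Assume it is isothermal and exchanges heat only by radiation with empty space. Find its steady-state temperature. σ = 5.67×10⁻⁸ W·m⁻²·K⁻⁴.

T ≈ 296 K

At steady state, absorbed solar power + internal power = radiated power.
Absorbed: α·S·A_cross = 0.42·590·10.87 = 2693 W (cross-section πr²).
Total input = 2693 + 5220 = 7913 W.
Radiated: εσ·A_surf·T⁴ with A_surf = 4πr² = 43.47 m².
T⁴ = 7913/(0.42·5.67×10⁻⁸·43.47) = 7.643×10⁹ K⁴.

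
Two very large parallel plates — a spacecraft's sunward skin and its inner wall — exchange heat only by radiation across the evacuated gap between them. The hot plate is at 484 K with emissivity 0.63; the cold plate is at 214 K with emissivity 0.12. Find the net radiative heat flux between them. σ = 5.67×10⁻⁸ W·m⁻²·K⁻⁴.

q ≈ 335 W/m²

For two infinite grey parallel plates, q = σ(T₁⁴ − T₂⁴)/(1/ε₁ + 1/ε₂ − 1).
T₁⁴ − T₂⁴ = 5.488×10¹⁰ − 2.097×10⁹ = 5.278×10¹⁰ K⁴.
1/ε₁ + 1/ε₂ − 1 = 1.587 + 8.333 − 1 = 8.921.
q = 5.67×10⁻⁸ × 5.278×10¹⁰ / 8.921.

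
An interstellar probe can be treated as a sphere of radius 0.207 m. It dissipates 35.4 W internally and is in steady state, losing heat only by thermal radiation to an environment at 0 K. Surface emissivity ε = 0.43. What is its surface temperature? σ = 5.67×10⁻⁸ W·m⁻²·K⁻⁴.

Steady state: internal power = radiated power, P = εσA T⁴.
Radiating area A = 4πr² = 0.5385 m².
T⁴ = P/(εσA) = 35.4/(0.43·5.67×10⁻⁸·0.5385) = 2.697×10⁹ K⁴.
T = (2.697×10⁹)^(1/4).

T ≈ 228 K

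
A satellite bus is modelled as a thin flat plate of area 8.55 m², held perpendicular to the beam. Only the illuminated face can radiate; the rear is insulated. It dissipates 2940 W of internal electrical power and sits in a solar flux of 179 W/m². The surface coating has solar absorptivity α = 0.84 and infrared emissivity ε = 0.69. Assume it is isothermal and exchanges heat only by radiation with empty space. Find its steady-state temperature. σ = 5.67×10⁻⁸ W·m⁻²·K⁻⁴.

At steady state, absorbed solar power + internal power = radiated power.
Absorbed: α·S·A_cross = 0.84·179·8.550 = 1286 W (cross-section A).
Total input = 1286 + 2940 = 4226 W.
Radiated: εσ·A_surf·T⁴ with A_surf = A = 8.550 m².
T⁴ = 4226/(0.69·5.67×10⁻⁸·8.550) = 1.263×10¹⁰ K⁴.

T ≈ 335 K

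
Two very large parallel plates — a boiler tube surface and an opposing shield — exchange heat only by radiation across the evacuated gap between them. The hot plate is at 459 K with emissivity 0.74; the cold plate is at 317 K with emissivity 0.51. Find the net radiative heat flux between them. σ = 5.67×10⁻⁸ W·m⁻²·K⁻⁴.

q ≈ 841 W/m²

For two infinite grey parallel plates, q = σ(T₁⁴ − T₂⁴)/(1/ε₁ + 1/ε₂ − 1).
T₁⁴ − T₂⁴ = 4.439×10¹⁰ − 1.010×10¹⁰ = 3.429×10¹⁰ K⁴.
1/ε₁ + 1/ε₂ − 1 = 1.351 + 1.961 − 1 = 2.312.
q = 5.67×10⁻⁸ × 3.429×10¹⁰ / 2.312.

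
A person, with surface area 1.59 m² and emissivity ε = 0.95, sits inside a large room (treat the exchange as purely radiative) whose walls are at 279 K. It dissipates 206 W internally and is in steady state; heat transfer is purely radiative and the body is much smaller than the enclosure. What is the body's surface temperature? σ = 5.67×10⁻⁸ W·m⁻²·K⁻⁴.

For a small grey body in a large enclosure, net radiated power = εσA(T⁴ − T_w⁴).
Steady state: P = εσA(T⁴ − T_w⁴) with A = 1.59 m².
T⁴ = P/(εσA) + T_w⁴ = 206/(0.95·5.67×10⁻⁸·1.590) + (279)⁴
    = 2.405×10⁹ + 6.059×10⁹ = 8.464×10⁹ K⁴.

T ≈ 303 K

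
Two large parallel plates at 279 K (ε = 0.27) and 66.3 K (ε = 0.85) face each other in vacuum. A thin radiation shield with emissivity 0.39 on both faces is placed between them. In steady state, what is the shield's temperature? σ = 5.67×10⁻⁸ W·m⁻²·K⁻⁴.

T_s ≈ 214 K

In steady state the net flux on the hot side equals that on the cold side.
σ(T₁⁴−T_s⁴)/D₁ = σ(T_s⁴−T₂⁴)/D₂, with D₁ = 1/ε₁+1/ε_s−1 = 5.268, D₂ = 1/ε_s+1/ε₂−1 = 2.741.
Solve for T_s⁴: T_s⁴ = (D₂·T₁⁴ + D₁·T₂⁴)/(D₁+D₂) = 2.086×10⁹ K⁴.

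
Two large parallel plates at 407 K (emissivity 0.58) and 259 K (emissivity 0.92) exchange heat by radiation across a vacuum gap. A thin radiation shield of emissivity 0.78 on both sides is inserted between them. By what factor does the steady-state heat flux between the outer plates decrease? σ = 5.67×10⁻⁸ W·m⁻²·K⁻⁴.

Without shield: q₀ = σΔ(T⁴)/(1/ε₁+1/ε₂−1) with denominator 1.811.
With shield the two gaps are in series; the resistances add: (1/ε₁+1/ε_s−1)+(1/ε_s+1/ε₂−1) = 2.006+1.369 = 3.375.
Heat-flux ratio q₀/q = 3.375/1.811.

factor ≈ 1.86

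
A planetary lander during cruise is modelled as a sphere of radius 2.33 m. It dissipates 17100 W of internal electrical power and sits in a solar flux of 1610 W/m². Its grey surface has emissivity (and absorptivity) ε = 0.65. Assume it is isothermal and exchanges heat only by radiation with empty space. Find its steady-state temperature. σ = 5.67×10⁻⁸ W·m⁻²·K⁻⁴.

T ≈ 343 K

At steady state, absorbed solar power + internal power = radiated power.
Absorbed: α·S·A_cross = 0.65·1610·17.06 = 17850 W (cross-section πr²).
Total input = 17850 + 17100 = 34950 W.
Radiated: εσ·A_surf·T⁴ with A_surf = 4πr² = 68.22 m².
T⁴ = 34950/(0.65·5.67×10⁻⁸·68.22) = 1.390×10¹⁰ K⁴.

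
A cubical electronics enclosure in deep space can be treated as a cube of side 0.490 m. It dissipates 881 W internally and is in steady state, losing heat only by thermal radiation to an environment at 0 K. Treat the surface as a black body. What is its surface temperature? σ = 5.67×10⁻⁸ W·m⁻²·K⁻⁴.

T ≈ 322 K

Steady state: internal power = radiated power, P = εσA T⁴.
Radiating area A = 6L² = 1.441 m².
T⁴ = P/(εσA) = 881/(1.0·5.67×10⁻⁸·1.441) = 1.079×10¹⁰ K⁴.
T = (1.079×10¹⁰)^(1/4).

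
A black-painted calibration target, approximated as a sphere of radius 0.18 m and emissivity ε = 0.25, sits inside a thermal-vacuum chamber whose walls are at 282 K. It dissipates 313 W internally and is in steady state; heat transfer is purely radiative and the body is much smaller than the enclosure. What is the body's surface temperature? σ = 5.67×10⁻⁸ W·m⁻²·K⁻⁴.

T ≈ 496 K

For a small grey body in a large enclosure, net radiated power = εσA(T⁴ − T_w⁴).
Steady state: P = εσA(T⁴ − T_w⁴) with A = 4πr² = 0.4072 m².
T⁴ = P/(εσA) + T_w⁴ = 313/(0.25·5.67×10⁻⁸·0.4072) + (282)⁴
    = 5.423×10¹⁰ + 6.324×10⁹ = 6.056×10¹⁰ K⁴.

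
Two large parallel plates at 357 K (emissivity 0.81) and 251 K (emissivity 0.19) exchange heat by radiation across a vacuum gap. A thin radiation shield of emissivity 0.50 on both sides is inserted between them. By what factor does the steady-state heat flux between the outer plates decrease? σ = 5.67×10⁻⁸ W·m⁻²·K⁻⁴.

factor ≈ 1.55

Without shield: q₀ = σΔ(T⁴)/(1/ε₁+1/ε₂−1) with denominator 5.498.
With shield the two gaps are in series; the resistances add: (1/ε₁+1/ε_s−1)+(1/ε_s+1/ε₂−1) = 2.235+6.263 = 8.498.
Heat-flux ratio q₀/q = 8.498/5.498.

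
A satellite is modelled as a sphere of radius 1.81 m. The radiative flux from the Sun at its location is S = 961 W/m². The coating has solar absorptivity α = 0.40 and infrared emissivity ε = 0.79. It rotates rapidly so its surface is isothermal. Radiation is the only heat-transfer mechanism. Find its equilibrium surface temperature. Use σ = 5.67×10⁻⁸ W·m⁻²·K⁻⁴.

T ≈ 215 K

At equilibrium, absorbed power = emitted power.
Absorbing cross-section = πr² = 10.29 m²; emitting surface = 4πr² = 41.17 m² (ratio 4).
αS·A_cross = εσ·A_surf·T⁴  ⇒  T⁴ = αS/(ε·4σ).
T⁴ = 0.400·961/(0.79·4·5.67×10⁻⁸) = 2.145×10⁹ K⁴.
T = (2.145×10⁹)^(1/4).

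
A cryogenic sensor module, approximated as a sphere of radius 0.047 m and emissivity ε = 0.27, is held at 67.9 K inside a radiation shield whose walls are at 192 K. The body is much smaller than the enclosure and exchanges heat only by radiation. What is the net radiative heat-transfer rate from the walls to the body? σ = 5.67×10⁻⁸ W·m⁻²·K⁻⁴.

P_net ≈ 0.568 W

For a small grey body in a large enclosure: P_net = εσA(T_body⁴ − T_wall⁴).
A = 4πr² = 0.02776 m²; T_body⁴ − T_wall⁴ = 2.126×10⁷ − 1.359×10⁹ = -1.338×10⁹ K⁴.
|P_net| = 0.27·5.67×10⁻⁸·0.02776·1.338×10⁹.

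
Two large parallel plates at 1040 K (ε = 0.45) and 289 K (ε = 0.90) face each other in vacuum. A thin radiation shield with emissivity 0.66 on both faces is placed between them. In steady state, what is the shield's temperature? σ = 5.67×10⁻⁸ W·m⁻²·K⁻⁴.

T_s ≈ 815 K

In steady state the net flux on the hot side equals that on the cold side.
σ(T₁⁴−T_s⁴)/D₁ = σ(T_s⁴−T₂⁴)/D₂, with D₁ = 1/ε₁+1/ε_s−1 = 2.737, D₂ = 1/ε_s+1/ε₂−1 = 1.626.
Solve for T_s⁴: T_s⁴ = (D₂·T₁⁴ + D₁·T₂⁴)/(D₁+D₂) = 4.404×10¹¹ K⁴.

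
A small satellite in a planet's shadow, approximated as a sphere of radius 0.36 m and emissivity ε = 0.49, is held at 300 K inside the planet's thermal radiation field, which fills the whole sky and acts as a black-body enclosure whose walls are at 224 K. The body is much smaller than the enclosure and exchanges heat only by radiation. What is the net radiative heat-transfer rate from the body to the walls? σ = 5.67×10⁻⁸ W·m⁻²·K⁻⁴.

For a small grey body in a large enclosure: P_net = εσA(T_body⁴ − T_wall⁴).
A = 4πr² = 1.629 m²; T_body⁴ − T_wall⁴ = 8.100×10⁹ − 2.518×10⁹ = 5.582×10⁹ K⁴.
|P_net| = 0.49·5.67×10⁻⁸·1.629·5.582×10⁹.

P_net ≈ 253 W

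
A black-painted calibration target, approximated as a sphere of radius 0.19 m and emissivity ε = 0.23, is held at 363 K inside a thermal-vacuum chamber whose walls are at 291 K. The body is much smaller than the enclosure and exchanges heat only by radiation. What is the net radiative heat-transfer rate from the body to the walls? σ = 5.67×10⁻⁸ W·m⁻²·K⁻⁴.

For a small grey body in a large enclosure: P_net = εσA(T_body⁴ − T_wall⁴).
A = 4πr² = 0.4536 m²; T_body⁴ − T_wall⁴ = 1.736×10¹⁰ − 7.171×10⁹ = 1.019×10¹⁰ K⁴.
|P_net| = 0.23·5.67×10⁻⁸·0.4536·1.019×10¹⁰.

P_net ≈ 60.3 W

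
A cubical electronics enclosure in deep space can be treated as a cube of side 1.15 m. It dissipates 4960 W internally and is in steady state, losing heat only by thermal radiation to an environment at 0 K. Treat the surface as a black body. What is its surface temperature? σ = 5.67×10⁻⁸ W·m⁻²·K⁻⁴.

T ≈ 324 K

Steady state: internal power = radiated power, P = εσA T⁴.
Radiating area A = 6L² = 7.935 m².
T⁴ = P/(εσA) = 4960/(1.0·5.67×10⁻⁸·7.935) = 1.102×10¹⁰ K⁴.
T = (1.102×10¹⁰)^(1/4).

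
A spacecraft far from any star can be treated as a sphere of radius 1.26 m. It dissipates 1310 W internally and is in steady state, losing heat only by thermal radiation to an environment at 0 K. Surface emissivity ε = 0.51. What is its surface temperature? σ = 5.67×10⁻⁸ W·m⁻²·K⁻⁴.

Steady state: internal power = radiated power, P = εσA T⁴.
Radiating area A = 4πr² = 19.95 m².
T⁴ = P/(εσA) = 1310/(0.51·5.67×10⁻⁸·19.95) = 2.271×10⁹ K⁴.
T = (2.271×10⁹)^(1/4).

T ≈ 218 K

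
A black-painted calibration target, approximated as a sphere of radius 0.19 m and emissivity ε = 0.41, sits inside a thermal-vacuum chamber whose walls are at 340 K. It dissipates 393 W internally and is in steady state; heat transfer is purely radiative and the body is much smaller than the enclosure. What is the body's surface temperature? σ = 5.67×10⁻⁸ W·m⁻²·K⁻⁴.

T ≈ 474 K

For a small grey body in a large enclosure, net radiated power = εσA(T⁴ − T_w⁴).
Steady state: P = εσA(T⁴ − T_w⁴) with A = 4πr² = 0.4536 m².
T⁴ = P/(εσA) + T_w⁴ = 393/(0.41·5.67×10⁻⁸·0.4536) + (340)⁴
    = 3.727×10¹⁰ + 1.336×10¹⁰ = 5.063×10¹⁰ K⁴.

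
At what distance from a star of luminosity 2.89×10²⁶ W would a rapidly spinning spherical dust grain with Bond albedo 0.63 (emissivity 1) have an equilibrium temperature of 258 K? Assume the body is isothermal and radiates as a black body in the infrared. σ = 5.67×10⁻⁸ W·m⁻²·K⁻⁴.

For an isothermal black-emitting sphere, (1−a)S·πr² = σ·4πr²·T⁴ ⇒ S = 4σT⁴/(1−a).
S = 4·5.67×10⁻⁸·(258)⁴/0.370 = 2716 W/m².
Flux falls as S = L/(4πd²), so d = √(L/(4πS)) = √(2.89×10²⁶/(4π·2716)).

d ≈ 9.20×10¹⁰ m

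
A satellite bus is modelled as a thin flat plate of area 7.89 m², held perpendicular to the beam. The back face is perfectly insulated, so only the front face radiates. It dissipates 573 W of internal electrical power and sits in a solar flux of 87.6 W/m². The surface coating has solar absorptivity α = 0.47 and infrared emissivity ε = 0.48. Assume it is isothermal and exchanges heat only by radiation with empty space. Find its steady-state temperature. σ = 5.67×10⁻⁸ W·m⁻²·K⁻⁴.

T ≈ 254 K

At steady state, absorbed solar power + internal power = radiated power.
Absorbed: α·S·A_cross = 0.47·87.6·7.890 = 324.8 W (cross-section A).
Total input = 324.8 + 573 = 897.8 W.
Radiated: εσ·A_surf·T⁴ with A_surf = A = 7.890 m².
T⁴ = 897.8/(0.48·5.67×10⁻⁸·7.890) = 4.181×10⁹ K⁴.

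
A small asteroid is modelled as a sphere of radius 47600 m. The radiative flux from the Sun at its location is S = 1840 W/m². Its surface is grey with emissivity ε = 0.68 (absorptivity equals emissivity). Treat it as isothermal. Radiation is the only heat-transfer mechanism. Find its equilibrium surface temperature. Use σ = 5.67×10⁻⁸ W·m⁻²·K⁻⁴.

T ≈ 300 K

At equilibrium, absorbed power = emitted power.
Absorbing cross-section = πr² = 7.118×10⁹ m²; emitting surface = 4πr² = 2.847×10¹⁰ m² (ratio 4).
εS·A_cross = εσ·A_surf·T⁴  ⇒  T⁴ = S/(4σ)   (ε cancels).
T⁴ = 1840/(4·5.67×10⁻⁸) = 8.113×10⁹ K⁴.
T = (8.113×10⁹)^(1/4).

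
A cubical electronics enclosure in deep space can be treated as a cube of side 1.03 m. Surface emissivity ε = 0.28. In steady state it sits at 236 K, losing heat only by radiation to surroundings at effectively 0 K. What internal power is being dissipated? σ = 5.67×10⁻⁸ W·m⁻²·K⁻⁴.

Steady state: P = εσA T⁴.
A = 6L² = 6.365 m²; T⁴ = (236)⁴ = 3.102×10⁹ K⁴.
P = 0.28 × 5.67×10⁻⁸ × 6.365 × 3.102×10⁹.

P ≈ 313 W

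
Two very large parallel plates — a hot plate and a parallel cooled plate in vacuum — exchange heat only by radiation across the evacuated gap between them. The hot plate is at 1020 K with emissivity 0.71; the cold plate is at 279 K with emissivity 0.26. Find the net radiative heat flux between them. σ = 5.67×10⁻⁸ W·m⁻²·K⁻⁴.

q ≈ 14300 W/m²

For two infinite grey parallel plates, q = σ(T₁⁴ − T₂⁴)/(1/ε₁ + 1/ε₂ − 1).
T₁⁴ − T₂⁴ = 1.082×10¹² − 6.059×10⁹ = 1.076×10¹² K⁴.
1/ε₁ + 1/ε₂ − 1 = 1.408 + 3.846 − 1 = 4.255.
q = 5.67×10⁻⁸ × 1.076×10¹² / 4.255.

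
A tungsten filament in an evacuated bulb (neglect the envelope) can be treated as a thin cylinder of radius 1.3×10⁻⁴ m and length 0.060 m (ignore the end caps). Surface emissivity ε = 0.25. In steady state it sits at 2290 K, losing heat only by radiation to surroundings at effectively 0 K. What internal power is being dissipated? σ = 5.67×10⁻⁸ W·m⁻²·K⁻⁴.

P ≈ 19.1 W

Steady state: P = εσA T⁴.
A = 2πrL = 4.901×10⁻⁵ m²; T⁴ = (2290)⁴ = 2.750×10¹³ K⁴.
P = 0.25 × 5.67×10⁻⁸ × 4.901×10⁻⁵ × 2.750×10¹³.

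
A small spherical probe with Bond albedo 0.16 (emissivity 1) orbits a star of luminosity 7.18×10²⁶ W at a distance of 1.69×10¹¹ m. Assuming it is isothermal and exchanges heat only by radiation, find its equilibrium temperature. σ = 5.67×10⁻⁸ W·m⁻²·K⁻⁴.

First find the stellar flux at distance d: S = L/(4πd²) = 7.18×10²⁶/(4π·(1.69×10¹¹)²) = 2001 W/m².
For an isothermal sphere, absorbed (1−a)S·πr² = emitted σ·4πr²·T⁴, so T⁴ = (1−a)S/(4σ).
T⁴ = 0.840·2001/(4·5.67×10⁻⁸) = 7.409×10⁹ K⁴.

T ≈ 293 K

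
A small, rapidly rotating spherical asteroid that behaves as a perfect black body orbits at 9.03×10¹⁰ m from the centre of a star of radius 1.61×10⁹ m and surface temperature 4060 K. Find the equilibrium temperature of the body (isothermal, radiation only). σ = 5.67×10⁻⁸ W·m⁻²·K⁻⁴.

T ≈ 383 K

The star's surface emits σT_*⁴; at distance d the flux is S = σT_*⁴(R_*/d)².
S = 5.67×10⁻⁸·(4060)⁴·(1.61×10⁹/9.03×10¹⁰)² = 4897 W/m².
For an isothermal sphere T⁴ = (1−a)S/(4σ) = 2.159×10¹⁰ K⁴.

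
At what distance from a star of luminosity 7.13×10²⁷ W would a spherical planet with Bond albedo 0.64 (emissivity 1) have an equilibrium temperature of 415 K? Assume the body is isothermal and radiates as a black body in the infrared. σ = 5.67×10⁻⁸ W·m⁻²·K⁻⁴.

For an isothermal black-emitting sphere, (1−a)S·πr² = σ·4πr²·T⁴ ⇒ S = 4σT⁴/(1−a).
S = 4·5.67×10⁻⁸·(415)⁴/0.360 = 18690 W/m².
Flux falls as S = L/(4πd²), so d = √(L/(4πS)) = √(7.13×10²⁷/(4π·18690)).

d ≈ 1.74×10¹¹ m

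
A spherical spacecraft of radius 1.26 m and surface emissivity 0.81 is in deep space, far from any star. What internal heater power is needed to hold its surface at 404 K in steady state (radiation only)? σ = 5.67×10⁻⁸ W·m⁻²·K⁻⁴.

P = εσ·4πr²·T⁴.
4πr² = 19.95 m²; T⁴ = 2.664×10¹⁰ K⁴.
P = 0.81·5.67×10⁻⁸·19.95·2.664×10¹⁰.

P ≈ 24400 W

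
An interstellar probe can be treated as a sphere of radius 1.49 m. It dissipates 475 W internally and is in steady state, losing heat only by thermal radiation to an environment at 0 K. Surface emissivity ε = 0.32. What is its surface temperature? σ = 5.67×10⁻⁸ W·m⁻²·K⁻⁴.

T ≈ 175 K

Steady state: internal power = radiated power, P = εσA T⁴.
Radiating area A = 4πr² = 27.90 m².
T⁴ = P/(εσA) = 475/(0.32·5.67×10⁻⁸·27.90) = 9.384×10⁸ K⁴.
T = (9.384×10⁸)^(1/4).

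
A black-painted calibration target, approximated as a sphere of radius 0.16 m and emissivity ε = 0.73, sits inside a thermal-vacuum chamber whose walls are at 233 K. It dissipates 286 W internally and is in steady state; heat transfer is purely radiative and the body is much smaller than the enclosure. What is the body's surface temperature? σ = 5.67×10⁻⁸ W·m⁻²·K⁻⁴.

T ≈ 395 K

For a small grey body in a large enclosure, net radiated power = εσA(T⁴ − T_w⁴).
Steady state: P = εσA(T⁴ − T_w⁴) with A = 4πr² = 0.3217 m².
T⁴ = P/(εσA) + T_w⁴ = 286/(0.73·5.67×10⁻⁸·0.3217) + (233)⁴
    = 2.148×10¹⁰ + 2.947×10⁹ = 2.443×10¹⁰ K⁴.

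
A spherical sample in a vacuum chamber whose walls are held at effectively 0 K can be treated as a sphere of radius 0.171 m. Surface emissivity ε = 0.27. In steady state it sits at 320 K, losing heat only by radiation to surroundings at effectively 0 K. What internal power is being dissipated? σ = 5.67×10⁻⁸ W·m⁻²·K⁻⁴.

P ≈ 59.0 W

Steady state: P = εσA T⁴.
A = 4πr² = 0.3675 m²; T⁴ = (320)⁴ = 1.049×10¹⁰ K⁴.
P = 0.27 × 5.67×10⁻⁸ × 0.3675 × 1.049×10¹⁰.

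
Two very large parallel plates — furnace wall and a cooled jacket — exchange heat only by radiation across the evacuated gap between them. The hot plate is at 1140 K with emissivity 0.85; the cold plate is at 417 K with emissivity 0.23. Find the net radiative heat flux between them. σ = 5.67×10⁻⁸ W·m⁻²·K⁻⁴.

For two infinite grey parallel plates, q = σ(T₁⁴ − T₂⁴)/(1/ε₁ + 1/ε₂ − 1).
T₁⁴ − T₂⁴ = 1.689×10¹² − 3.024×10¹⁰ = 1.659×10¹² K⁴.
1/ε₁ + 1/ε₂ − 1 = 1.176 + 4.348 − 1 = 4.524.
q = 5.67×10⁻⁸ × 1.659×10¹² / 4.524.

q ≈ 20800 W/m²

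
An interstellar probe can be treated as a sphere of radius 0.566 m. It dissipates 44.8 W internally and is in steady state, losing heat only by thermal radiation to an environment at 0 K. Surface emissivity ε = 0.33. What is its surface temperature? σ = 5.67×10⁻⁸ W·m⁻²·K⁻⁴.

Steady state: internal power = radiated power, P = εσA T⁴.
Radiating area A = 4πr² = 4.026 m².
T⁴ = P/(εσA) = 44.8/(0.33·5.67×10⁻⁸·4.026) = 5.948×10⁸ K⁴.
T = (5.948×10⁸)^(1/4).

T ≈ 156 K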